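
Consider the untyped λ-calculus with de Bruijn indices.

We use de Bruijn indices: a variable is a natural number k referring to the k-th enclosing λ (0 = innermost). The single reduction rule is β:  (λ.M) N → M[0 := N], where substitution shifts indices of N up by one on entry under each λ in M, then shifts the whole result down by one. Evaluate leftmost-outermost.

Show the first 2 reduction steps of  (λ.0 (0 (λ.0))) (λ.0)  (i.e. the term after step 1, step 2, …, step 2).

Answer: after 2 steps: (λ.0) (λ.0)

Working:
  start: (λ.0 (0 (λ.0))) (λ.0)
  step 1: (λ.0) ((λ.0) (λ.0))
  step 2: (λ.0) (λ.0)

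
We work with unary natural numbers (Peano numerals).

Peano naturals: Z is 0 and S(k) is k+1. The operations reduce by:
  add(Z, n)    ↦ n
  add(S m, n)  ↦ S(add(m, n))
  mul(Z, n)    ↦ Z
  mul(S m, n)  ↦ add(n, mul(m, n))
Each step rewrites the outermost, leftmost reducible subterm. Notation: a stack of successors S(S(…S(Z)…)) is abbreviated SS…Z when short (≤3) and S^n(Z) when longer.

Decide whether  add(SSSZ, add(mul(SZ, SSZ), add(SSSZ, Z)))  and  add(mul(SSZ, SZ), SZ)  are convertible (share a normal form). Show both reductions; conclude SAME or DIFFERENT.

Term A:
  start: add(SSSZ, add(mul(SZ, SSZ), add(SSSZ, Z)))
  →1  S(add(SSZ, add(mul(SZ, SSZ), add(SSSZ, Z))))
  →2  S(S(add(SZ, add(mul(SZ, SSZ), add(SSSZ, Z)))))
  →3  S(S(S(add(Z, add(mul(SZ, SSZ), add(SSSZ, Z))))))
  →4  S(S(S(add(mul(SZ, SSZ), add(SSSZ, Z)))))
  →5  S(S(S(add(add(SSZ, mul(Z, SSZ)), add(SSSZ, Z)))))
  →6  S(S(S(add(S(add(SZ, mul(Z, SSZ))), add(SSSZ, Z)))))
  →7  S(S(S(S(add(add(SZ, mul(Z, SSZ)), add(SSSZ, Z))))))
  →8  S(S(S(S(add(S(add(Z, mul(Z, SSZ))), add(SSSZ, Z))))))
  →9  S(S(S(S(S(add(add(Z, mul(Z, SSZ)), add(SSSZ, Z)))))))
  →10  S(S(S(S(S(add(mul(Z, SSZ), add(SSSZ, Z)))))))
  →11  S(S(S(S(S(add(Z, add(SSSZ, Z)))))))
  →12  S(S(S(S(S(add(SSSZ, Z))))))
  →13  S(S(S(S(S(S(add(SSZ, Z)))))))
  →14  S(S(S(S(S(S(S(add(SZ, Z))))))))
  →15  S(S(S(S(S(S(S(S(add(Z, Z)))))))))
  →16  S^8(Z)

Term B:
  start: add(mul(SSZ, SZ), SZ)
  →1  add(add(SZ, mul(SZ, SZ)), SZ)
  →2  add(S(add(Z, mul(SZ, SZ))), SZ)
  →3  S(add(add(Z, mul(SZ, SZ)), SZ))
  →4  S(add(mul(SZ, SZ), SZ))
  →5  S(add(add(SZ, mul(Z, SZ)), SZ))
  →6  S(add(S(add(Z, mul(Z, SZ))), SZ))
  →7  S(S(add(add(Z, mul(Z, SZ)), SZ)))
  →8  S(S(add(mul(Z, SZ), SZ)))
  →9  S(S(add(Z, SZ)))
  →10  SSSZ

Answer: DIFFERENT — A ⇓ S^8(Z), B ⇓ SSSZ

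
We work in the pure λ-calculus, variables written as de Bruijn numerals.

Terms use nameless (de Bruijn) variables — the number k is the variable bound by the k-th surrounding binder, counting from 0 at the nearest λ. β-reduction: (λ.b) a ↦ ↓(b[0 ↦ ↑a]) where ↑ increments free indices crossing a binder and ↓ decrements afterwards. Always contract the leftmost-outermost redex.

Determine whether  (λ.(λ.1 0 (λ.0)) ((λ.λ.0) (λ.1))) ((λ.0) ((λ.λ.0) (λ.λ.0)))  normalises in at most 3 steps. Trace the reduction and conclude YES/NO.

  start: (λ.(λ.1 0 (λ.0)) ((λ.λ.0) (λ.1))) ((λ.0) ((λ.λ.0) (λ.λ.0)))
  →1  (λ.(λ.0) ((λ.λ.0) (λ.λ.0)) 0 (λ.0)) ((λ.λ.0) (λ.(λ.0) ((λ.λ.0) (λ.λ.0))))
  →2  (λ.0) ((λ.λ.0) (λ.λ.0)) ((λ.λ.0) (λ.(λ.0) ((λ.λ.0) (λ.λ.0)))) (λ.0)
  →3  (λ.λ.0) (λ.λ.0) ((λ.λ.0) (λ.(λ.0) ((λ.λ.0) (λ.λ.0)))) (λ.0)

Answer: NO — after 3 steps the term is (λ.λ.0) (λ.λ.0) ((λ.λ.0) (λ.(λ.0) ((λ.λ.0) (λ.λ.0)))) (λ.0), not yet normal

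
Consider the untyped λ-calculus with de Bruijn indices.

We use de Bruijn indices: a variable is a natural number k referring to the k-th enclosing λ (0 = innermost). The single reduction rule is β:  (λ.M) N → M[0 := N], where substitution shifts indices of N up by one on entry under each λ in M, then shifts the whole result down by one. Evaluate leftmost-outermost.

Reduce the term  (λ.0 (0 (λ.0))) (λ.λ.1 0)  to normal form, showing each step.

Answer: normal form = λ.0  (in 5 steps)

Working:
  start: (λ.0 (0 (λ.0))) (λ.λ.1 0)
  →1  (λ.λ.1 0) ((λ.λ.1 0) (λ.0))
  →2  λ.(λ.λ.1 0) (λ.0) 0
  →3  λ.(λ.(λ.0) 0) 0
  →4  λ.(λ.0) 0
  →5  λ.0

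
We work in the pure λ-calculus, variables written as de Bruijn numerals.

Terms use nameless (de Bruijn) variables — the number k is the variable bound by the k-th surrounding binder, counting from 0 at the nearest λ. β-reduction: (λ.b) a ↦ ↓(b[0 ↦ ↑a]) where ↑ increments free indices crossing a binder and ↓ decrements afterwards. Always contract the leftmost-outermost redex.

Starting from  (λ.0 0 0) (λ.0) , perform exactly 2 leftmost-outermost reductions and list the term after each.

  start: (λ.0 0 0) (λ.0)
  →1  (λ.0) (λ.0) (λ.0)
  →2  (λ.0) (λ.0)

Answer: after 2 steps: (λ.0) (λ.0)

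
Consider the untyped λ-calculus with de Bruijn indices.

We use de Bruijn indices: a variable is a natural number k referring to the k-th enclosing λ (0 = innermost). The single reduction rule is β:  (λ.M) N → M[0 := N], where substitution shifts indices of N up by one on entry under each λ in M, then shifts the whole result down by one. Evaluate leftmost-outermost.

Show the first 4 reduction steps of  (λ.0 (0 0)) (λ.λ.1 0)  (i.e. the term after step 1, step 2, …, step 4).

Answer: after 4 steps: λ.(λ.λ.1 0) 0

Reduction:
  start: (λ.0 (0 0)) (λ.λ.1 0)
  →1  (λ.λ.1 0) ((λ.λ.1 0) (λ.λ.1 0))
  →2  λ.(λ.λ.1 0) (λ.λ.1 0) 0
  →3  λ.(λ.(λ.λ.1 0) 0) 0
  →4  λ.(λ.λ.1 0) 0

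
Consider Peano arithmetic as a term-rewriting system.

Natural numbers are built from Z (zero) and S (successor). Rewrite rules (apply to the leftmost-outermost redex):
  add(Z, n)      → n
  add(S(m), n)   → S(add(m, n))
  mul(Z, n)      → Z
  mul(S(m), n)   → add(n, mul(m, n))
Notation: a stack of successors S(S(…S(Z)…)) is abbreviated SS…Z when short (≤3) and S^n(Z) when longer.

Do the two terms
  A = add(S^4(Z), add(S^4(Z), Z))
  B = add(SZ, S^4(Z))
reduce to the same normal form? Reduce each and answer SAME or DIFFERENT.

Term A:
  start: add(S^4(Z), add(S^4(Z), Z))
  [1] S(add(SSSZ, add(S^4(Z), Z)))
  [2] S(S(add(SSZ, add(S^4(Z), Z))))
  [3] S(S(S(add(SZ, add(S^4(Z), Z)))))
  [4] S(S(S(S(add(Z, add(S^4(Z), Z))))))
  [5] S(S(S(S(add(S^4(Z), Z)))))
  [6] S(S(S(S(S(add(SSSZ, Z))))))
  [7] S(S(S(S(S(S(add(SSZ, Z)))))))
  [8] S(S(S(S(S(S(S(add(SZ, Z))))))))
  [9] S(S(S(S(S(S(S(S(add(Z, Z)))))))))
  [10] S^8(Z)

Term B:
  start: add(SZ, S^4(Z))
  [1] S(add(Z, S^4(Z)))
  [2] S^5(Z)

Answer: DIFFERENT — A ⇓ S^8(Z), B ⇓ S^5(Z)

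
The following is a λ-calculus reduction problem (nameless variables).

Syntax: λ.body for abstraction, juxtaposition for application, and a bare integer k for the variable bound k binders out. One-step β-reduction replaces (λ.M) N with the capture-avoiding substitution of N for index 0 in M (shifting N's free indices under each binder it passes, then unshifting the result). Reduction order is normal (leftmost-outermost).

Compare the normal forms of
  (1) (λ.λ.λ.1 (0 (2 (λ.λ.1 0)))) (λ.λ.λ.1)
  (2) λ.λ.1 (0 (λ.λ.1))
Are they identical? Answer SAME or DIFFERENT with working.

Answer: SAME — A ⇓ λ.λ.1 (0 (λ.λ.1)), B ⇓ λ.λ.1 (0 (λ.λ.1))

Derivation:
Term A:
  start: (λ.λ.λ.1 (0 (2 (λ.λ.1 0)))) (λ.λ.λ.1)
  [1] λ.λ.1 (0 ((λ.λ.λ.1) (λ.λ.1 0)))
  [2] λ.λ.1 (0 (λ.λ.1))

Term B:
  start: λ.λ.1 (0 (λ.λ.1))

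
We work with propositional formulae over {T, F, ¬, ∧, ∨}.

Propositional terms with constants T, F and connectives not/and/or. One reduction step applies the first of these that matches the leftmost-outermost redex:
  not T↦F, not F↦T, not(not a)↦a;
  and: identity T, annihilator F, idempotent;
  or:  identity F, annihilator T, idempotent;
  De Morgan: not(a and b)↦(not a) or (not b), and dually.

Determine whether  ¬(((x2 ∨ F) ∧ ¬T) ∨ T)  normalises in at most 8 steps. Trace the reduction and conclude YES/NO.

Answer: NO — after 8 steps the term is ¬T, not yet normal

Derivation:
  start: ¬(((x2 ∨ F) ∧ ¬T) ∨ T)
  →1  ¬((x2 ∨ F) ∧ ¬T) ∧ ¬T
  →2  (¬(x2 ∨ F) ∨ ¬¬T) ∧ ¬T
  →3  ((¬x2 ∧ ¬F) ∨ ¬¬T) ∧ ¬T
  →4  ((¬x2 ∧ T) ∨ ¬¬T) ∧ ¬T
  →5  (¬x2 ∨ ¬¬T) ∧ ¬T
  →6  (¬x2 ∨ T) ∧ ¬T
  →7  T ∧ ¬T
  →8  ¬T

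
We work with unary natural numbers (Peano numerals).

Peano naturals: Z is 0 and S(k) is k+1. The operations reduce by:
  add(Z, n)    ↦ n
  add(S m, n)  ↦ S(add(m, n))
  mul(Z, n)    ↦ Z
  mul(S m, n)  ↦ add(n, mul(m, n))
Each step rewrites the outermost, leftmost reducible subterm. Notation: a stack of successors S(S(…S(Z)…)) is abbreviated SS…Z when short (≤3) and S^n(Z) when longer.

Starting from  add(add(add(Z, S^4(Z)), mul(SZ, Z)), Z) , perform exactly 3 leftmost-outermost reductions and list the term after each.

Answer: after 3 steps: S(add(add(SSSZ, mul(SZ, Z)), Z))

Derivation:
  start: add(add(add(Z, S^4(Z)), mul(SZ, Z)), Z)
  →1  add(add(S^4(Z), mul(SZ, Z)), Z)
  →2  add(S(add(SSSZ, mul(SZ, Z))), Z)
  →3  S(add(add(SSSZ, mul(SZ, Z)), Z))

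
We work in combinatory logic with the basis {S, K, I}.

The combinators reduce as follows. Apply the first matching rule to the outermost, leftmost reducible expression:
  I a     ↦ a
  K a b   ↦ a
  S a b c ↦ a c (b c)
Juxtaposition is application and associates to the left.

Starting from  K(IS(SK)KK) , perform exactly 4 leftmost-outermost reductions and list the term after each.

Answer: after 4 steps: K(KK)

Derivation:
  start: K(IS(SK)KK)
  →1  K(S(SK)KK)
  →2  K(SKK(KK))
  →3  K(K(KK)(K(KK)))
  →4  K(KK)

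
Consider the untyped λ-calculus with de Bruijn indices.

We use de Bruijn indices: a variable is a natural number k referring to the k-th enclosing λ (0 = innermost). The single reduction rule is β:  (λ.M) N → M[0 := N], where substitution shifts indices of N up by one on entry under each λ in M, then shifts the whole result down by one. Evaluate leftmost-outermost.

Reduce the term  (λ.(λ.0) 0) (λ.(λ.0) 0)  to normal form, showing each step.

  start: (λ.(λ.0) 0) (λ.(λ.0) 0)
  step 1: (λ.0) (λ.(λ.0) 0)
  step 2: λ.(λ.0) 0
  step 3: λ.0

Answer: normal form = λ.0  (in 3 steps)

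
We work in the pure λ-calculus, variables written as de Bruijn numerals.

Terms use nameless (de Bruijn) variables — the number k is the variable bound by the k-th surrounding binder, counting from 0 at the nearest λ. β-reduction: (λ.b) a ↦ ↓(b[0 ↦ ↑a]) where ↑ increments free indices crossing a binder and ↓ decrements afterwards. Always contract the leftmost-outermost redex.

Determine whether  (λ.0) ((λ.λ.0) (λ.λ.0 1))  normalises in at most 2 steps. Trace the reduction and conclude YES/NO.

  start: (λ.0) ((λ.λ.0) (λ.λ.0 1))
  step 1: (λ.λ.0) (λ.λ.0 1)
  step 2: λ.0

Answer: YES — reaches normal form λ.0 in 2 ≤ 2 steps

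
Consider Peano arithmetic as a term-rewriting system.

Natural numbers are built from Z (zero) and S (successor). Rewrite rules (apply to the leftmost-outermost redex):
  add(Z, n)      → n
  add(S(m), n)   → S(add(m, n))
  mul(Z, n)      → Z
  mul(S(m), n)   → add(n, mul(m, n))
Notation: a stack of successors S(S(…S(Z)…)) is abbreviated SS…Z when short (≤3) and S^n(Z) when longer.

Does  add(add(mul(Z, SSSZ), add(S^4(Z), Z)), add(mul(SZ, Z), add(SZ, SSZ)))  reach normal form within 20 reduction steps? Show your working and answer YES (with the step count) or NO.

Answer: YES — reaches normal form S^7(Z) in 18 ≤ 20 steps

Working:
  start: add(add(mul(Z, SSSZ), add(S^4(Z), Z)), add(mul(SZ, Z), add(SZ, SSZ)))
  [1] add(add(Z, add(S^4(Z), Z)), add(mul(SZ, Z), add(SZ, SSZ)))
  [2] add(add(S^4(Z), Z), add(mul(SZ, Z), add(SZ, SSZ)))
  [3] add(S(add(SSSZ, Z)), add(mul(SZ, Z), add(SZ, SSZ)))
  [4] S(add(add(SSSZ, Z), add(mul(SZ, Z), add(SZ, SSZ))))
  [5] S(add(S(add(SSZ, Z)), add(mul(SZ, Z), add(SZ, SSZ))))
  [6] S(S(add(add(SSZ, Z), add(mul(SZ, Z), add(SZ, SSZ)))))
  [7] S(S(add(S(add(SZ, Z)), add(mul(SZ, Z), add(SZ, SSZ)))))
  [8] S(S(S(add(add(SZ, Z), add(mul(SZ, Z), add(SZ, SSZ))))))
  [9] S(S(S(add(S(add(Z, Z)), add(mul(SZ, Z), add(SZ, SSZ))))))
  [10] S(S(S(S(add(add(Z, Z), add(mul(SZ, Z), add(SZ, SSZ)))))))
  [11] S(S(S(S(add(Z, add(mul(SZ, Z), add(SZ, SSZ)))))))
  [12] S(S(S(S(add(mul(SZ, Z), add(SZ, SSZ))))))
  [13] S(S(S(S(add(add(Z, mul(Z, Z)), add(SZ, SSZ))))))
  [14] S(S(S(S(add(mul(Z, Z), add(SZ, SSZ))))))
  [15] S(S(S(S(add(Z, add(SZ, SSZ))))))
  [16] S(S(S(S(add(SZ, SSZ)))))
  [17] S(S(S(S(S(add(Z, SSZ))))))
  [18] S^7(Z)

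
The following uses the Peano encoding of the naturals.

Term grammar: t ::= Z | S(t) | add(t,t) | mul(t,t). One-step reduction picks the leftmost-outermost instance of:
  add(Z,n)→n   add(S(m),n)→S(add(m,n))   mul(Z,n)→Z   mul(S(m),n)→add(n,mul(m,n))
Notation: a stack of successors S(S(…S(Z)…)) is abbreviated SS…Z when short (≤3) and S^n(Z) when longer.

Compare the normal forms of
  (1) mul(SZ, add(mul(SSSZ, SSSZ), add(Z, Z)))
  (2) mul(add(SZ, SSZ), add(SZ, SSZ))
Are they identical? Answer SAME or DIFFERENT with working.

Answer: SAME — A ⇓ S^9(Z), B ⇓ S^9(Z)

Working:
Term A:
  start: mul(SZ, add(mul(SSSZ, SSSZ), add(Z, Z)))
  step 1: add(add(mul(SSSZ, SSSZ), add(Z, Z)), mul(Z, add(mul(SSSZ, SSSZ), add(Z, Z))))
  step 2: add(add(add(SSSZ, mul(SSZ, SSSZ)), add(Z, Z)), mul(Z, add(mul(SSSZ, SSSZ), add(Z, Z))))
  step 3: add(add(S(add(SSZ, mul(SSZ, SSSZ))), add(Z, Z)), mul(Z, add(mul(SSSZ, SSSZ), add(Z, Z))))
  step 4: add(S(add(add(SSZ, mul(SSZ, SSSZ)), add(Z, Z))), mul(Z, add(mul(SSSZ, SSSZ), add(Z, Z))))
  step 5: S(add(add(add(SSZ, mul(SSZ, SSSZ)), add(Z, Z)), mul(Z, add(mul(SSSZ, SSSZ), add(Z, Z)))))
  step 6: S(add(add(S(add(SZ, mul(SSZ, SSSZ))), add(Z, Z)), mul(Z, add(mul(SSSZ, SSSZ), add(Z, Z)))))
  step 7: S(add(S(add(add(SZ, mul(SSZ, SSSZ)), add(Z, Z))), mul(Z, add(mul(SSSZ, SSSZ), add(Z, Z)))))
  step 8: S(S(add(add(add(SZ, mul(SSZ, SSSZ)), add(Z, Z)), mul(Z, add(mul(SSSZ, SSSZ), add(Z, Z))))))
  step 9: S(S(add(add(S(add(Z, mul(SSZ, SSSZ))), add(Z, Z)), mul(Z, add(mul(SSSZ, SSSZ), add(Z, Z))))))
  step 10: S(S(add(S(add(add(Z, mul(SSZ, SSSZ)), add(Z, Z))), mul(Z, add(mul(SSSZ, SSSZ), add(Z, Z))))))
  step 11: S(S(S(add(add(add(Z, mul(SSZ, SSSZ)), add(Z, Z)), mul(Z, add(mul(SSSZ, SSSZ), add(Z, Z)))))))
  step 12: S(S(S(add(add(mul(SSZ, SSSZ), add(Z, Z)), mul(Z, add(mul(SSSZ, SSSZ), add(Z, Z)))))))
  step 13: S(S(S(add(add(add(SSSZ, mul(SZ, SSSZ)), add(Z, Z)), mul(Z, add(mul(SSSZ, SSSZ), add(Z, Z)))))))
  step 14: S(S(S(add(add(S(add(SSZ, mul(SZ, SSSZ))), add(Z, Z)), mul(Z, add(mul(SSSZ, SSSZ), add(Z, Z)))))))
  step 15: S(S(S(add(S(add(add(SSZ, mul(SZ, SSSZ)), add(Z, Z))), mul(Z, add(mul(SSSZ, SSSZ), add(Z, Z)))))))
  step 16: S(S(S(S(add(add(add(SSZ, mul(SZ, SSSZ)), add(Z, Z)), mul(Z, add(mul(SSSZ, SSSZ), add(Z, Z))))))))
  step 17: S(S(S(S(add(add(S(add(SZ, mul(SZ, SSSZ))), add(Z, Z)), mul(Z, add(mul(SSSZ, SSSZ), add(Z, Z))))))))
  step 18: S(S(S(S(add(S(add(add(SZ, mul(SZ, SSSZ)), add(Z, Z))), mul(Z, add(mul(SSSZ, SSSZ), add(Z, Z))))))))
  step 19: S(S(S(S(S(add(add(add(SZ, mul(SZ, SSSZ)), add(Z, Z)), mul(Z, add(mul(SSSZ, SSSZ), add(Z, Z)))))))))
  step 20: S(S(S(S(S(add(add(S(add(Z, mul(SZ, SSSZ))), add(Z, Z)), mul(Z, add(mul(SSSZ, SSSZ), add(Z, Z)))))))))
  step 21: S(S(S(S(S(add(S(add(add(Z, mul(SZ, SSSZ)), add(Z, Z))), mul(Z, add(mul(SSSZ, SSSZ), add(Z, Z)))))))))
  step 22: S(S(S(S(S(S(add(add(add(Z, mul(SZ, SSSZ)), add(Z, Z)), mul(Z, add(mul(SSSZ, SSSZ), add(Z, Z))))))))))
  step 23: S(S(S(S(S(S(add(add(mul(SZ, SSSZ), add(Z, Z)), mul(Z, add(mul(SSSZ, SSSZ), add(Z, Z))))))))))
  step 24: S(S(S(S(S(S(add(add(add(SSSZ, mul(Z, SSSZ)), add(Z, Z)), mul(Z, add(mul(SSSZ, SSSZ), add(Z, Z))))))))))
  step 25: S(S(S(S(S(S(add(add(S(add(SSZ, mul(Z, SSSZ))), add(Z, Z)), mul(Z, add(mul(SSSZ, SSSZ), add(Z, Z))))))))))
  step 26: S(S(S(S(S(S(add(S(add(add(SSZ, mul(Z, SSSZ)), add(Z, Z))), mul(Z, add(mul(SSSZ, SSSZ), add(Z, Z))))))))))
  step 27: S(S(S(S(S(S(S(add(add(add(SSZ, mul(Z, SSSZ)), add(Z, Z)), mul(Z, add(mul(SSSZ, SSSZ), add(Z, Z)))))))))))
  step 28: S(S(S(S(S(S(S(add(add(S(add(SZ, mul(Z, SSSZ))), add(Z, Z)), mul(Z, add(mul(SSSZ, SSSZ), add(Z, Z)))))))))))
  step 29: S(S(S(S(S(S(S(add(S(add(add(SZ, mul(Z, SSSZ)), add(Z, Z))), mul(Z, add(mul(SSSZ, SSSZ), add(Z, Z)))))))))))
  step 30: S(S(S(S(S(S(S(S(add(add(add(SZ, mul(Z, SSSZ)), add(Z, Z)), mul(Z, add(mul(SSSZ, SSSZ), add(Z, Z))))))))))))
  step 31: S(S(S(S(S(S(S(S(add(add(S(add(Z, mul(Z, SSSZ))), add(Z, Z)), mul(Z, add(mul(SSSZ, SSSZ), add(Z, Z))))))))))))
  step 32: S(S(S(S(S(S(S(S(add(S(add(add(Z, mul(Z, SSSZ)), add(Z, Z))), mul(Z, add(mul(SSSZ, SSSZ), add(Z, Z))))))))))))
  step 33: S(S(S(S(S(S(S(S(S(add(add(add(Z, mul(Z, SSSZ)), add(Z, Z)), mul(Z, add(mul(SSSZ, SSSZ), add(Z, Z)))))))))))))
  step 34: S(S(S(S(S(S(S(S(S(add(add(mul(Z, SSSZ), add(Z, Z)), mul(Z, add(mul(SSSZ, SSSZ), add(Z, Z)))))))))))))
  step 35: S(S(S(S(S(S(S(S(S(add(add(Z, add(Z, Z)), mul(Z, add(mul(SSSZ, SSSZ), add(Z, Z)))))))))))))
  step 36: S(S(S(S(S(S(S(S(S(add(add(Z, Z), mul(Z, add(mul(SSSZ, SSSZ), add(Z, Z)))))))))))))
  step 37: S(S(S(S(S(S(S(S(S(add(Z, mul(Z, add(mul(SSSZ, SSSZ), add(Z, Z)))))))))))))
  step 38: S(S(S(S(S(S(S(S(S(mul(Z, add(mul(SSSZ, SSSZ), add(Z, Z))))))))))))
  step 39: S^9(Z)

Term B:
  start: mul(add(SZ, SSZ), add(SZ, SSZ))
  step 1: mul(S(add(Z, SSZ)), add(SZ, SSZ))
  step 2: add(add(SZ, SSZ), mul(add(Z, SSZ), add(SZ, SSZ)))
  step 3: add(S(add(Z, SSZ)), mul(add(Z, SSZ), add(SZ, SSZ)))
  step 4: S(add(add(Z, SSZ), mul(add(Z, SSZ), add(SZ, SSZ))))
  step 5: S(add(SSZ, mul(add(Z, SSZ), add(SZ, SSZ))))
  step 6: S(S(add(SZ, mul(add(Z, SSZ), add(SZ, SSZ)))))
  step 7: S(S(S(add(Z, mul(add(Z, SSZ), add(SZ, SSZ))))))
  step 8: S(S(S(mul(add(Z, SSZ), add(SZ, SSZ)))))
  step 9: S(S(S(mul(SSZ, add(SZ, SSZ)))))
  step 10: S(S(S(add(add(SZ, SSZ), mul(SZ, add(SZ, SSZ))))))
  step 11: S(S(S(add(S(add(Z, SSZ)), mul(SZ, add(SZ, SSZ))))))
  step 12: S(S(S(S(add(add(Z, SSZ), mul(SZ, add(SZ, SSZ)))))))
  step 13: S(S(S(S(add(SSZ, mul(SZ, add(SZ, SSZ)))))))
  step 14: S(S(S(S(S(add(SZ, mul(SZ, add(SZ, SSZ))))))))
  step 15: S(S(S(S(S(S(add(Z, mul(SZ, add(SZ, SSZ)))))))))
  step 16: S(S(S(S(S(S(mul(SZ, add(SZ, SSZ))))))))
  step 17: S(S(S(S(S(S(add(add(SZ, SSZ), mul(Z, add(SZ, SSZ)))))))))
  step 18: S(S(S(S(S(S(add(S(add(Z, SSZ)), mul(Z, add(SZ, SSZ)))))))))
  step 19: S(S(S(S(S(S(S(add(add(Z, SSZ), mul(Z, add(SZ, SSZ))))))))))
  step 20: S(S(S(S(S(S(S(add(SSZ, mul(Z, add(SZ, SSZ))))))))))
  step 21: S(S(S(S(S(S(S(S(add(SZ, mul(Z, add(SZ, SSZ)))))))))))
  step 22: S(S(S(S(S(S(S(S(S(add(Z, mul(Z, add(SZ, SSZ))))))))))))
  step 23: S(S(S(S(S(S(S(S(S(mul(Z, add(SZ, SSZ)))))))))))
  step 24: S^9(Z)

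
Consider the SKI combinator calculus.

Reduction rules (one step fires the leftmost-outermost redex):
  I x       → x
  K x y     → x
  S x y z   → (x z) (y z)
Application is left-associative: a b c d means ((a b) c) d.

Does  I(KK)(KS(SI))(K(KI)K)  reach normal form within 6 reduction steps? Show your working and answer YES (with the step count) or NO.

Answer: YES — reaches normal form K(KI) in 3 ≤ 6 steps

Working:
  start: I(KK)(KS(SI))(K(KI)K)
  [1] KK(KS(SI))(K(KI)K)
  [2] K(K(KI)K)
  [3] K(KI)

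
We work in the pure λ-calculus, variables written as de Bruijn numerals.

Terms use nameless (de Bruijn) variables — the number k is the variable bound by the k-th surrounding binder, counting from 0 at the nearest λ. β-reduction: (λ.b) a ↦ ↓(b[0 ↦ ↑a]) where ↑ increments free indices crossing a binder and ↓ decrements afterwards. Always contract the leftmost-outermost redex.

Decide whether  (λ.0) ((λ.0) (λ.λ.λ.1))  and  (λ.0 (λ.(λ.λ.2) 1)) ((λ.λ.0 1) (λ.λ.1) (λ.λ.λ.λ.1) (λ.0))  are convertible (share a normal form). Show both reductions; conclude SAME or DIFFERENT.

Answer: SAME — A ⇓ λ.λ.λ.1, B ⇓ λ.λ.λ.1

Reduction:
Term A:
  start: (λ.0) ((λ.0) (λ.λ.λ.1))
  [1] (λ.0) (λ.λ.λ.1)
  [2] λ.λ.λ.1

Term B:
  start: (λ.0 (λ.(λ.λ.2) 1)) ((λ.λ.0 1) (λ.λ.1) (λ.λ.λ.λ.1) (λ.0))
  [1] (λ.λ.0 1) (λ.λ.1) (λ.λ.λ.λ.1) (λ.0) (λ.(λ.λ.2) ((λ.λ.0 1) (λ.λ.1) (λ.λ.λ.λ.1) (λ.0)))
  [2] (λ.0 (λ.λ.1)) (λ.λ.λ.λ.1) (λ.0) (λ.(λ.λ.2) ((λ.λ.0 1) (λ.λ.1) (λ.λ.λ.λ.1) (λ.0)))
  [3] (λ.λ.λ.λ.1) (λ.λ.1) (λ.0) (λ.(λ.λ.2) ((λ.λ.0 1) (λ.λ.1) (λ.λ.λ.λ.1) (λ.0)))
  [4] (λ.λ.λ.1) (λ.0) (λ.(λ.λ.2) ((λ.λ.0 1) (λ.λ.1) (λ.λ.λ.λ.1) (λ.0)))
  [5] (λ.λ.1) (λ.(λ.λ.2) ((λ.λ.0 1) (λ.λ.1) (λ.λ.λ.λ.1) (λ.0)))
  [6] λ.λ.(λ.λ.2) ((λ.λ.0 1) (λ.λ.1) (λ.λ.λ.λ.1) (λ.0))
  [7] λ.λ.λ.1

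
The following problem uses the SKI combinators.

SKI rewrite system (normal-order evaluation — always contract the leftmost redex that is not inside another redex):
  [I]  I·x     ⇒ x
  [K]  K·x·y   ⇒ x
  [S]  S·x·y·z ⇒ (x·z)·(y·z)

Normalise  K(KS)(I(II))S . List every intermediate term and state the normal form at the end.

  start: K(KS)(I(II))S
  →1  KSS
  →2  S

Answer: normal form = S  (in 2 steps)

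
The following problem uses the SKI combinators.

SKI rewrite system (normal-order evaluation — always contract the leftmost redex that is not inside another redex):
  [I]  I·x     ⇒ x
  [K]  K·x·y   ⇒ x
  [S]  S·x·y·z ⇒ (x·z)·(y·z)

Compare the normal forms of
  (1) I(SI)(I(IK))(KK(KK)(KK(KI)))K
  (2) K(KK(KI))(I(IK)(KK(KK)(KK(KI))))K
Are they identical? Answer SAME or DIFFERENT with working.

Answer: SAME — A ⇓ KK, B ⇓ KK

Working:
Term A:
  start: I(SI)(I(IK))(KK(KK)(KK(KI)))K
  →1  SI(I(IK))(KK(KK)(KK(KI)))K
  →2  I(KK(KK)(KK(KI)))(I(IK)(KK(KK)(KK(KI))))K
  →3  KK(KK)(KK(KI))(I(IK)(KK(KK)(KK(KI))))K
  →4  K(KK(KI))(I(IK)(KK(KK)(KK(KI))))K
  →5  KK(KI)K
  →6  KK

Term B:
  start: K(KK(KI))(I(IK)(KK(KK)(KK(KI))))K
  →1  KK(KI)K
  →2  KK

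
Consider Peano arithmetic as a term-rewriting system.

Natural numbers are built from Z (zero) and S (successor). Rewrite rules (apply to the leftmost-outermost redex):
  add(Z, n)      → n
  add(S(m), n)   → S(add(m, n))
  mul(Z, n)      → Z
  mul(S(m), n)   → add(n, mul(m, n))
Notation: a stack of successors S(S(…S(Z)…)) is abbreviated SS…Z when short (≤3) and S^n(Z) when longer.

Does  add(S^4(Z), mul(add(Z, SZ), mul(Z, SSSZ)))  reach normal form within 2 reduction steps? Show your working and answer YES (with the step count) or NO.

Answer: NO — after 2 steps the term is S(S(add(SSZ, mul(add(Z, SZ), mul(Z, SSSZ))))), not yet normal

Reduction:
  start: add(S^4(Z), mul(add(Z, SZ), mul(Z, SSSZ)))
  [1] S(add(SSSZ, mul(add(Z, SZ), mul(Z, SSSZ))))
  [2] S(S(add(SSZ, mul(add(Z, SZ), mul(Z, SSSZ)))))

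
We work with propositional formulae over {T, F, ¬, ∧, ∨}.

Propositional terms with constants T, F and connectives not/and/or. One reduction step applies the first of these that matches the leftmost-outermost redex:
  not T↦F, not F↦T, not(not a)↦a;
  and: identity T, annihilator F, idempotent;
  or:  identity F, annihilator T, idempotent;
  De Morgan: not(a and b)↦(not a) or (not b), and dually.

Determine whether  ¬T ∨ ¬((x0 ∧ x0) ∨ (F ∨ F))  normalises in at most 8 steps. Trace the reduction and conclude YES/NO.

Answer: NO — after 8 steps the term is ¬x0 ∧ T, not yet normal

Working:
  start: ¬T ∨ ¬((x0 ∧ x0) ∨ (F ∨ F))
  →1  F ∨ ¬((x0 ∧ x0) ∨ (F ∨ F))
  →2  ¬((x0 ∧ x0) ∨ (F ∨ F))
  →3  ¬(x0 ∧ x0) ∧ ¬(F ∨ F)
  →4  (¬x0 ∨ ¬x0) ∧ ¬(F ∨ F)
  →5  ¬x0 ∧ ¬(F ∨ F)
  →6  ¬x0 ∧ (¬F ∧ ¬F)
  →7  ¬x0 ∧ ¬F
  →8  ¬x0 ∧ T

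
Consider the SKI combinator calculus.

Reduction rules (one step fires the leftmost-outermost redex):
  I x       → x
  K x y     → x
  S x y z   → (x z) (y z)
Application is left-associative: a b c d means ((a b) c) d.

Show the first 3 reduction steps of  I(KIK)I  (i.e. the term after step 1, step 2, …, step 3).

Answer: after 3 steps: I

Derivation:
  start: I(KIK)I
  step 1: KIKI
  step 2: II
  step 3: I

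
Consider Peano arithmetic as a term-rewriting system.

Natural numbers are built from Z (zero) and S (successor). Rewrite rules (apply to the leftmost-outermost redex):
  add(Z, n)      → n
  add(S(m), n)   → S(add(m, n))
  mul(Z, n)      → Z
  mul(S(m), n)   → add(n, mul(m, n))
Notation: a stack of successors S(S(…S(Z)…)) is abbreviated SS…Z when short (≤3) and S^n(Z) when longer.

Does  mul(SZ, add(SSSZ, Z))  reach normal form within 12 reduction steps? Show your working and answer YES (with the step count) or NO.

  start: mul(SZ, add(SSSZ, Z))
  [1] add(add(SSSZ, Z), mul(Z, add(SSSZ, Z)))
  [2] add(S(add(SSZ, Z)), mul(Z, add(SSSZ, Z)))
  [3] S(add(add(SSZ, Z), mul(Z, add(SSSZ, Z))))
  [4] S(add(S(add(SZ, Z)), mul(Z, add(SSSZ, Z))))
  [5] S(S(add(add(SZ, Z), mul(Z, add(SSSZ, Z)))))
  [6] S(S(add(S(add(Z, Z)), mul(Z, add(SSSZ, Z)))))
  [7] S(S(S(add(add(Z, Z), mul(Z, add(SSSZ, Z))))))
  [8] S(S(S(add(Z, mul(Z, add(SSSZ, Z))))))
  [9] S(S(S(mul(Z, add(SSSZ, Z)))))
  [10] SSSZ

Answer: YES — reaches normal form SSSZ in 10 ≤ 12 steps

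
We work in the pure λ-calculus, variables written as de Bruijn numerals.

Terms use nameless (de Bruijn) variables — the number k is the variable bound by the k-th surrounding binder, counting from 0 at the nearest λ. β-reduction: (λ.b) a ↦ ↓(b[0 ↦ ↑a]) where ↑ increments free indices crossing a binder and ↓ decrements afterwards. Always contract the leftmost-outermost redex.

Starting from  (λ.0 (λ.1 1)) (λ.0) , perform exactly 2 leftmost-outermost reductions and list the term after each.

  start: (λ.0 (λ.1 1)) (λ.0)
  →1  (λ.0) (λ.(λ.0) (λ.0))
  →2  λ.(λ.0) (λ.0)

Answer: after 2 steps: λ.(λ.0) (λ.0)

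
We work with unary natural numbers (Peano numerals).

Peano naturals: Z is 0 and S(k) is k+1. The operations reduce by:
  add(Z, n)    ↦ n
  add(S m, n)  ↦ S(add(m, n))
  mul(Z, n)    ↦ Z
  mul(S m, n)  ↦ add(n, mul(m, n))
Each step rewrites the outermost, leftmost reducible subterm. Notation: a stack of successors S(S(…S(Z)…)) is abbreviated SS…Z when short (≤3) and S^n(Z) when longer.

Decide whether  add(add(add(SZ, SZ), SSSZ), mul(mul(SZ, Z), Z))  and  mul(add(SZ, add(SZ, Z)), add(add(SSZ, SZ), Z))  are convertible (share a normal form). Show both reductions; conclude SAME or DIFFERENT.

Term A:
  start: add(add(add(SZ, SZ), SSSZ), mul(mul(SZ, Z), Z))
  →1  add(add(S(add(Z, SZ)), SSSZ), mul(mul(SZ, Z), Z))
  →2  add(S(add(add(Z, SZ), SSSZ)), mul(mul(SZ, Z), Z))
  →3  S(add(add(add(Z, SZ), SSSZ), mul(mul(SZ, Z), Z)))
  →4  S(add(add(SZ, SSSZ), mul(mul(SZ, Z), Z)))
  →5  S(add(S(add(Z, SSSZ)), mul(mul(SZ, Z), Z)))
  →6  S(S(add(add(Z, SSSZ), mul(mul(SZ, Z), Z))))
  →7  S(S(add(SSSZ, mul(mul(SZ, Z), Z))))
  →8  S(S(S(add(SSZ, mul(mul(SZ, Z), Z)))))
  →9  S(S(S(S(add(SZ, mul(mul(SZ, Z), Z))))))
  →10  S(S(S(S(S(add(Z, mul(mul(SZ, Z), Z)))))))
  →11  S(S(S(S(S(mul(mul(SZ, Z), Z))))))
  →12  S(S(S(S(S(mul(add(Z, mul(Z, Z)), Z))))))
  →13  S(S(S(S(S(mul(mul(Z, Z), Z))))))
  →14  S(S(S(S(S(mul(Z, Z))))))
  →15  S^5(Z)

Term B:
  start: mul(add(SZ, add(SZ, Z)), add(add(SSZ, SZ), Z))
  →1  mul(S(add(Z, add(SZ, Z))), add(add(SSZ, SZ), Z))
  →2  add(add(add(SSZ, SZ), Z), mul(add(Z, add(SZ, Z)), add(add(SSZ, SZ), Z)))
  →3  add(add(S(add(SZ, SZ)), Z), mul(add(Z, add(SZ, Z)), add(add(SSZ, SZ), Z)))
  →4  add(S(add(add(SZ, SZ), Z)), mul(add(Z, add(SZ, Z)), add(add(SSZ, SZ), Z)))
  →5  S(add(add(add(SZ, SZ), Z), mul(add(Z, add(SZ, Z)), add(add(SSZ, SZ), Z))))
  →6  S(add(add(S(add(Z, SZ)), Z), mul(add(Z, add(SZ, Z)), add(add(SSZ, SZ), Z))))
  →7  S(add(S(add(add(Z, SZ), Z)), mul(add(Z, add(SZ, Z)), add(add(SSZ, SZ), Z))))
  →8  S(S(add(add(add(Z, SZ), Z), mul(add(Z, add(SZ, Z)), add(add(SSZ, SZ), Z)))))
  →9  S(S(add(add(SZ, Z), mul(add(Z, add(SZ, Z)), add(add(SSZ, SZ), Z)))))
  →10  S(S(add(S(add(Z, Z)), mul(add(Z, add(SZ, Z)), add(add(SSZ, SZ), Z)))))
  →11  S(S(S(add(add(Z, Z), mul(add(Z, add(SZ, Z)), add(add(SSZ, SZ), Z))))))
  →12  S(S(S(add(Z, mul(add(Z, add(SZ, Z)), add(add(SSZ, SZ), Z))))))
  →13  S(S(S(mul(add(Z, add(SZ, Z)), add(add(SSZ, SZ), Z)))))
  →14  S(S(S(mul(add(SZ, Z), add(add(SSZ, SZ), Z)))))
  →15  S(S(S(mul(S(add(Z, Z)), add(add(SSZ, SZ), Z)))))
  →16  S(S(S(add(add(add(SSZ, SZ), Z), mul(add(Z, Z), add(add(SSZ, SZ), Z))))))
  →17  S(S(S(add(add(S(add(SZ, SZ)), Z), mul(add(Z, Z), add(add(SSZ, SZ), Z))))))
  →18  S(S(S(add(S(add(add(SZ, SZ), Z)), mul(add(Z, Z), add(add(SSZ, SZ), Z))))))
  →19  S(S(S(S(add(add(add(SZ, SZ), Z), mul(add(Z, Z), add(add(SSZ, SZ), Z)))))))
  →20  S(S(S(S(add(add(S(add(Z, SZ)), Z), mul(add(Z, Z), add(add(SSZ, SZ), Z)))))))
  →21  S(S(S(S(add(S(add(add(Z, SZ), Z)), mul(add(Z, Z), add(add(SSZ, SZ), Z)))))))
  →22  S(S(S(S(S(add(add(add(Z, SZ), Z), mul(add(Z, Z), add(add(SSZ, SZ), Z))))))))
  →23  S(S(S(S(S(add(add(SZ, Z), mul(add(Z, Z), add(add(SSZ, SZ), Z))))))))
  →24  S(S(S(S(S(add(S(add(Z, Z)), mul(add(Z, Z), add(add(SSZ, SZ), Z))))))))
  →25  S(S(S(S(S(S(add(add(Z, Z), mul(add(Z, Z), add(add(SSZ, SZ), Z)))))))))
  →26  S(S(S(S(S(S(add(Z, mul(add(Z, Z), add(add(SSZ, SZ), Z)))))))))
  →27  S(S(S(S(S(S(mul(add(Z, Z), add(add(SSZ, SZ), Z))))))))
  →28  S(S(S(S(S(S(mul(Z, add(add(SSZ, SZ), Z))))))))
  →29  S^6(Z)

Answer: DIFFERENT — A ⇓ S^5(Z), B ⇓ S^6(Z)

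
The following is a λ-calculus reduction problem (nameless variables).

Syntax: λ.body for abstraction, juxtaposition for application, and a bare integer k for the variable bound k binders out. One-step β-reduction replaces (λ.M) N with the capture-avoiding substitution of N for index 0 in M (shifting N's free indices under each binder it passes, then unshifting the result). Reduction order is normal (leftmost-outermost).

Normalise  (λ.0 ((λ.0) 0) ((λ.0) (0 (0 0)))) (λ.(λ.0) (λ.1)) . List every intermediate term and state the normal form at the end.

Answer: normal form = λ.λ.1  (in 6 steps)

Reduction:
  start: (λ.0 ((λ.0) 0) ((λ.0) (0 (0 0)))) (λ.(λ.0) (λ.1))
  [1] (λ.(λ.0) (λ.1)) ((λ.0) (λ.(λ.0) (λ.1))) ((λ.0) ((λ.(λ.0) (λ.1)) ((λ.(λ.0) (λ.1)) (λ.(λ.0) (λ.1)))))
  [2] (λ.0) (λ.(λ.0) (λ.(λ.0) (λ.1))) ((λ.0) ((λ.(λ.0) (λ.1)) ((λ.(λ.0) (λ.1)) (λ.(λ.0) (λ.1)))))
  [3] (λ.(λ.0) (λ.(λ.0) (λ.1))) ((λ.0) ((λ.(λ.0) (λ.1)) ((λ.(λ.0) (λ.1)) (λ.(λ.0) (λ.1)))))
  [4] (λ.0) (λ.(λ.0) (λ.1))
  [5] λ.(λ.0) (λ.1)
  [6] λ.λ.1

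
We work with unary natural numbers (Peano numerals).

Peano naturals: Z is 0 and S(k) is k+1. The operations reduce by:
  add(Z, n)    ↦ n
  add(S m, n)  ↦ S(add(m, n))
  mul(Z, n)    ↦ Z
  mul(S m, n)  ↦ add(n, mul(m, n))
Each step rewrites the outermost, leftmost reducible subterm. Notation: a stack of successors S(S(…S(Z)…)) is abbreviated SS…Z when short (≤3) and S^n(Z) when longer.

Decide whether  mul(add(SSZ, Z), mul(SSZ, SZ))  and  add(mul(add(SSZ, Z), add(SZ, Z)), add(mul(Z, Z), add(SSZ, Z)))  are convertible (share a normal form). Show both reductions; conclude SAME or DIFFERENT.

Term A:
  start: mul(add(SSZ, Z), mul(SSZ, SZ))
  →1  mul(S(add(SZ, Z)), mul(SSZ, SZ))
  →2  add(mul(SSZ, SZ), mul(add(SZ, Z), mul(SSZ, SZ)))
  →3  add(add(SZ, mul(SZ, SZ)), mul(add(SZ, Z), mul(SSZ, SZ)))
  →4  add(S(add(Z, mul(SZ, SZ))), mul(add(SZ, Z), mul(SSZ, SZ)))
  →5  S(add(add(Z, mul(SZ, SZ)), mul(add(SZ, Z), mul(SSZ, SZ))))
  →6  S(add(mul(SZ, SZ), mul(add(SZ, Z), mul(SSZ, SZ))))
  →7  S(add(add(SZ, mul(Z, SZ)), mul(add(SZ, Z), mul(SSZ, SZ))))
  →8  S(add(S(add(Z, mul(Z, SZ))), mul(add(SZ, Z), mul(SSZ, SZ))))
  →9  S(S(add(add(Z, mul(Z, SZ)), mul(add(SZ, Z), mul(SSZ, SZ)))))
  →10  S(S(add(mul(Z, SZ), mul(add(SZ, Z), mul(SSZ, SZ)))))
  →11  S(S(add(Z, mul(add(SZ, Z), mul(SSZ, SZ)))))
  →12  S(S(mul(add(SZ, Z), mul(SSZ, SZ))))
  →13  S(S(mul(S(add(Z, Z)), mul(SSZ, SZ))))
  →14  S(S(add(mul(SSZ, SZ), mul(add(Z, Z), mul(SSZ, SZ)))))
  →15  S(S(add(add(SZ, mul(SZ, SZ)), mul(add(Z, Z), mul(SSZ, SZ)))))
  →16  S(S(add(S(add(Z, mul(SZ, SZ))), mul(add(Z, Z), mul(SSZ, SZ)))))
  →17  S(S(S(add(add(Z, mul(SZ, SZ)), mul(add(Z, Z), mul(SSZ, SZ))))))
  →18  S(S(S(add(mul(SZ, SZ), mul(add(Z, Z), mul(SSZ, SZ))))))
  →19  S(S(S(add(add(SZ, mul(Z, SZ)), mul(add(Z, Z), mul(SSZ, SZ))))))
  →20  S(S(S(add(S(add(Z, mul(Z, SZ))), mul(add(Z, Z), mul(SSZ, SZ))))))
  →21  S(S(S(S(add(add(Z, mul(Z, SZ)), mul(add(Z, Z), mul(SSZ, SZ)))))))
  →22  S(S(S(S(add(mul(Z, SZ), mul(add(Z, Z), mul(SSZ, SZ)))))))
  →23  S(S(S(S(add(Z, mul(add(Z, Z), mul(SSZ, SZ)))))))
  →24  S(S(S(S(mul(add(Z, Z), mul(SSZ, SZ))))))
  →25  S(S(S(S(mul(Z, mul(SSZ, SZ))))))
  →26  S^4(Z)

Term B:
  start: add(mul(add(SSZ, Z), add(SZ, Z)), add(mul(Z, Z), add(SSZ, Z)))
  →1  add(mul(S(add(SZ, Z)), add(SZ, Z)), add(mul(Z, Z), add(SSZ, Z)))
  →2  add(add(add(SZ, Z), mul(add(SZ, Z), add(SZ, Z))), add(mul(Z, Z), add(SSZ, Z)))
  →3  add(add(S(add(Z, Z)), mul(add(SZ, Z), add(SZ, Z))), add(mul(Z, Z), add(SSZ, Z)))
  →4  add(S(add(add(Z, Z), mul(add(SZ, Z), add(SZ, Z)))), add(mul(Z, Z), add(SSZ, Z)))
  →5  S(add(add(add(Z, Z), mul(add(SZ, Z), add(SZ, Z))), add(mul(Z, Z), add(SSZ, Z))))
  →6  S(add(add(Z, mul(add(SZ, Z), add(SZ, Z))), add(mul(Z, Z), add(SSZ, Z))))
  →7  S(add(mul(add(SZ, Z), add(SZ, Z)), add(mul(Z, Z), add(SSZ, Z))))
  →8  S(add(mul(S(add(Z, Z)), add(SZ, Z)), add(mul(Z, Z), add(SSZ, Z))))
  →9  S(add(add(add(SZ, Z), mul(add(Z, Z), add(SZ, Z))), add(mul(Z, Z), add(SSZ, Z))))
  →10  S(add(add(S(add(Z, Z)), mul(add(Z, Z), add(SZ, Z))), add(mul(Z, Z), add(SSZ, Z))))
  →11  S(add(S(add(add(Z, Z), mul(add(Z, Z), add(SZ, Z)))), add(mul(Z, Z), add(SSZ, Z))))
  →12  S(S(add(add(add(Z, Z), mul(add(Z, Z), add(SZ, Z))), add(mul(Z, Z), add(SSZ, Z)))))
  →13  S(S(add(add(Z, mul(add(Z, Z), add(SZ, Z))), add(mul(Z, Z), add(SSZ, Z)))))
  →14  S(S(add(mul(add(Z, Z), add(SZ, Z)), add(mul(Z, Z), add(SSZ, Z)))))
  →15  S(S(add(mul(Z, add(SZ, Z)), add(mul(Z, Z), add(SSZ, Z)))))
  →16  S(S(add(Z, add(mul(Z, Z), add(SSZ, Z)))))
  →17  S(S(add(mul(Z, Z), add(SSZ, Z))))
  →18  S(S(add(Z, add(SSZ, Z))))
  →19  S(S(add(SSZ, Z)))
  →20  S(S(S(add(SZ, Z))))
  →21  S(S(S(S(add(Z, Z)))))
  →22  S^4(Z)

Answer: SAME — A ⇓ S^4(Z), B ⇓ S^4(Z)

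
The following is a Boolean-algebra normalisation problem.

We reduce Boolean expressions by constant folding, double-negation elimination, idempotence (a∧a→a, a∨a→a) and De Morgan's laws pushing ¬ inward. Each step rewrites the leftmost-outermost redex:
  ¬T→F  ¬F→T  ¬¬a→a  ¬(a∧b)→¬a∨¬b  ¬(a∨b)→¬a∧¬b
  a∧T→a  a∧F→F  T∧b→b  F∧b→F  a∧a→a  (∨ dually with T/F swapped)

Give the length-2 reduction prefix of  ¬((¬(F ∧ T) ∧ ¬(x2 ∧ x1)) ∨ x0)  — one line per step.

  start: ¬((¬(F ∧ T) ∧ ¬(x2 ∧ x1)) ∨ x0)
  [1] ¬(¬(F ∧ T) ∧ ¬(x2 ∧ x1)) ∧ ¬x0
  [2] (¬¬(F ∧ T) ∨ ¬¬(x2 ∧ x1)) ∧ ¬x0

Answer: after 2 steps: (¬¬(F ∧ T) ∨ ¬¬(x2 ∧ x1)) ∧ ¬x0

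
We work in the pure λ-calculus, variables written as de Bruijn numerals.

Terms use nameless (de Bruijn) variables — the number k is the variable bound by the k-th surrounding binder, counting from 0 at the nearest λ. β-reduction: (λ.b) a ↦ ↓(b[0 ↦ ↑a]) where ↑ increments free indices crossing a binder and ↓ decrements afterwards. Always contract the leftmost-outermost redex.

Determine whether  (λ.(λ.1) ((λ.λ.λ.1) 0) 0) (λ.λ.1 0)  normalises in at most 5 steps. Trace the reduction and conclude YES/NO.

Answer: YES — reaches normal form λ.λ.1 0 in 4 ≤ 5 steps

Derivation:
  start: (λ.(λ.1) ((λ.λ.λ.1) 0) 0) (λ.λ.1 0)
  →1  (λ.λ.λ.1 0) ((λ.λ.λ.1) (λ.λ.1 0)) (λ.λ.1 0)
  →2  (λ.λ.1 0) (λ.λ.1 0)
  →3  λ.(λ.λ.1 0) 0
  →4  λ.λ.1 0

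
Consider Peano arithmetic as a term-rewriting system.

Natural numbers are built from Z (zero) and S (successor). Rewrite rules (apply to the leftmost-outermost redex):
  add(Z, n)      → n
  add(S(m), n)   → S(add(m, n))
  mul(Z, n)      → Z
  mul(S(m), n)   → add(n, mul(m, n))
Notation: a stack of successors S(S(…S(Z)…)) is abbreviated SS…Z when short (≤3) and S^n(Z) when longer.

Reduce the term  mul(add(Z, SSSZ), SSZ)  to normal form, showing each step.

Answer: normal form = S^6(Z)  (in 14 steps)

Working:
  start: mul(add(Z, SSSZ), SSZ)
  →1  mul(SSSZ, SSZ)
  →2  add(SSZ, mul(SSZ, SSZ))
  →3  S(add(SZ, mul(SSZ, SSZ)))
  →4  S(S(add(Z, mul(SSZ, SSZ))))
  →5  S(S(mul(SSZ, SSZ)))
  →6  S(S(add(SSZ, mul(SZ, SSZ))))
  →7  S(S(S(add(SZ, mul(SZ, SSZ)))))
  →8  S(S(S(S(add(Z, mul(SZ, SSZ))))))
  →9  S(S(S(S(mul(SZ, SSZ)))))
  →10  S(S(S(S(add(SSZ, mul(Z, SSZ))))))
  →11  S(S(S(S(S(add(SZ, mul(Z, SSZ)))))))
  →12  S(S(S(S(S(S(add(Z, mul(Z, SSZ))))))))
  →13  S(S(S(S(S(S(mul(Z, SSZ)))))))
  →14  S^6(Z)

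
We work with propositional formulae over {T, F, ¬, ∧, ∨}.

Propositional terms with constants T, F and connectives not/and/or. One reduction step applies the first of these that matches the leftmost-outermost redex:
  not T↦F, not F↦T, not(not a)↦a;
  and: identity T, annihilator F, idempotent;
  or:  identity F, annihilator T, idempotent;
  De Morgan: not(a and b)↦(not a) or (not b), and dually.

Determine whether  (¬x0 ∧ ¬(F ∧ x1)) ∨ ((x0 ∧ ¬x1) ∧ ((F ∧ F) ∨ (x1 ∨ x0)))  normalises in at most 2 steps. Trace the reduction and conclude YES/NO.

  start: (¬x0 ∧ ¬(F ∧ x1)) ∨ ((x0 ∧ ¬x1) ∧ ((F ∧ F) ∨ (x1 ∨ x0)))
  [1] (¬x0 ∧ (¬F ∨ ¬x1)) ∨ ((x0 ∧ ¬x1) ∧ ((F ∧ F) ∨ (x1 ∨ x0)))
  [2] (¬x0 ∧ (T ∨ ¬x1)) ∨ ((x0 ∧ ¬x1) ∧ ((F ∧ F) ∨ (x1 ∨ x0)))

Answer: NO — after 2 steps the term is (¬x0 ∧ (T ∨ ¬x1)) ∨ ((x0 ∧ ¬x1) ∧ ((F ∧ F) ∨ (x1 ∨ x0))), not yet normal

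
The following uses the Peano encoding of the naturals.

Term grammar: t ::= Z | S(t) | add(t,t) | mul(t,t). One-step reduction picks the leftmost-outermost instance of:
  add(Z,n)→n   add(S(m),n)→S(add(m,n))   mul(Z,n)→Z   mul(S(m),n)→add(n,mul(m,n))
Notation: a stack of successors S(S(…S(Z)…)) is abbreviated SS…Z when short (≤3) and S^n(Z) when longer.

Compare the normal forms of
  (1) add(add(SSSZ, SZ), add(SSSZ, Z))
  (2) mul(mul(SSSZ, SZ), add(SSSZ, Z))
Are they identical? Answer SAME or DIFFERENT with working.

Answer: DIFFERENT — A ⇓ S^7(Z), B ⇓ S^9(Z)

Derivation:
Term A:
  start: add(add(SSSZ, SZ), add(SSSZ, Z))
  step 1: add(S(add(SSZ, SZ)), add(SSSZ, Z))
  step 2: S(add(add(SSZ, SZ), add(SSSZ, Z)))
  step 3: S(add(S(add(SZ, SZ)), add(SSSZ, Z)))
  step 4: S(S(add(add(SZ, SZ), add(SSSZ, Z))))
  step 5: S(S(add(S(add(Z, SZ)), add(SSSZ, Z))))
  step 6: S(S(S(add(add(Z, SZ), add(SSSZ, Z)))))
  step 7: S(S(S(add(SZ, add(SSSZ, Z)))))
  step 8: S(S(S(S(add(Z, add(SSSZ, Z))))))
  step 9: S(S(S(S(add(SSSZ, Z)))))
  step 10: S(S(S(S(S(add(SSZ, Z))))))
  step 11: S(S(S(S(S(S(add(SZ, Z)))))))
  step 12: S(S(S(S(S(S(S(add(Z, Z))))))))
  step 13: S^7(Z)

Term B:
  start: mul(mul(SSSZ, SZ), add(SSSZ, Z))
  step 1: mul(add(SZ, mul(SSZ, SZ)), add(SSSZ, Z))
  step 2: mul(S(add(Z, mul(SSZ, SZ))), add(SSSZ, Z))
  step 3: add(add(SSSZ, Z), mul(add(Z, mul(SSZ, SZ)), add(SSSZ, Z)))
  step 4: add(S(add(SSZ, Z)), mul(add(Z, mul(SSZ, SZ)), add(SSSZ, Z)))
  step 5: S(add(add(SSZ, Z), mul(add(Z, mul(SSZ, SZ)), add(SSSZ, Z))))
  step 6: S(add(S(add(SZ, Z)), mul(add(Z, mul(SSZ, SZ)), add(SSSZ, Z))))
  step 7: S(S(add(add(SZ, Z), mul(add(Z, mul(SSZ, SZ)), add(SSSZ, Z)))))
  step 8: S(S(add(S(add(Z, Z)), mul(add(Z, mul(SSZ, SZ)), add(SSSZ, Z)))))
  step 9: S(S(S(add(add(Z, Z), mul(add(Z, mul(SSZ, SZ)), add(SSSZ, Z))))))
  step 10: S(S(S(add(Z, mul(add(Z, mul(SSZ, SZ)), add(SSSZ, Z))))))
  step 11: S(S(S(mul(add(Z, mul(SSZ, SZ)), add(SSSZ, Z)))))
  step 12: S(S(S(mul(mul(SSZ, SZ), add(SSSZ, Z)))))
  step 13: S(S(S(mul(add(SZ, mul(SZ, SZ)), add(SSSZ, Z)))))
  step 14: S(S(S(mul(S(add(Z, mul(SZ, SZ))), add(SSSZ, Z)))))
  step 15: S(S(S(add(add(SSSZ, Z), mul(add(Z, mul(SZ, SZ)), add(SSSZ, Z))))))
  step 16: S(S(S(add(S(add(SSZ, Z)), mul(add(Z, mul(SZ, SZ)), add(SSSZ, Z))))))
  step 17: S(S(S(S(add(add(SSZ, Z), mul(add(Z, mul(SZ, SZ)), add(SSSZ, Z)))))))
  step 18: S(S(S(S(add(S(add(SZ, Z)), mul(add(Z, mul(SZ, SZ)), add(SSSZ, Z)))))))
  step 19: S(S(S(S(S(add(add(SZ, Z), mul(add(Z, mul(SZ, SZ)), add(SSSZ, Z))))))))
  step 20: S(S(S(S(S(add(S(add(Z, Z)), mul(add(Z, mul(SZ, SZ)), add(SSSZ, Z))))))))
  step 21: S(S(S(S(S(S(add(add(Z, Z), mul(add(Z, mul(SZ, SZ)), add(SSSZ, Z)))))))))
  step 22: S(S(S(S(S(S(add(Z, mul(add(Z, mul(SZ, SZ)), add(SSSZ, Z)))))))))
  step 23: S(S(S(S(S(S(mul(add(Z, mul(SZ, SZ)), add(SSSZ, Z))))))))
  step 24: S(S(S(S(S(S(mul(mul(SZ, SZ), add(SSSZ, Z))))))))
  step 25: S(S(S(S(S(S(mul(add(SZ, mul(Z, SZ)), add(SSSZ, Z))))))))
  step 26: S(S(S(S(S(S(mul(S(add(Z, mul(Z, SZ))), add(SSSZ, Z))))))))
  step 27: S(S(S(S(S(S(add(add(SSSZ, Z), mul(add(Z, mul(Z, SZ)), add(SSSZ, Z)))))))))
  step 28: S(S(S(S(S(S(add(S(add(SSZ, Z)), mul(add(Z, mul(Z, SZ)), add(SSSZ, Z)))))))))
  step 29: S(S(S(S(S(S(S(add(add(SSZ, Z), mul(add(Z, mul(Z, SZ)), add(SSSZ, Z))))))))))
  step 30: S(S(S(S(S(S(S(add(S(add(SZ, Z)), mul(add(Z, mul(Z, SZ)), add(SSSZ, Z))))))))))
  step 31: S(S(S(S(S(S(S(S(add(add(SZ, Z), mul(add(Z, mul(Z, SZ)), add(SSSZ, Z)))))))))))
  step 32: S(S(S(S(S(S(S(S(add(S(add(Z, Z)), mul(add(Z, mul(Z, SZ)), add(SSSZ, Z)))))))))))
  step 33: S(S(S(S(S(S(S(S(S(add(add(Z, Z), mul(add(Z, mul(Z, SZ)), add(SSSZ, Z))))))))))))
  step 34: S(S(S(S(S(S(S(S(S(add(Z, mul(add(Z, mul(Z, SZ)), add(SSSZ, Z))))))))))))
  step 35: S(S(S(S(S(S(S(S(S(mul(add(Z, mul(Z, SZ)), add(SSSZ, Z)))))))))))
  step 36: S(S(S(S(S(S(S(S(S(mul(mul(Z, SZ), add(SSSZ, Z)))))))))))
  step 37: S(S(S(S(S(S(S(S(S(mul(Z, add(SSSZ, Z)))))))))))
  step 38: S^9(Z)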